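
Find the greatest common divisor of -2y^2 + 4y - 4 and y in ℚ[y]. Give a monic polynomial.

1

Euclidean algorithm in ℚ[y]:
  -2y^2 + 4y - 4 = (-2y + 4)(y) + (-4)
  y = (-(1/4)y)(-4) + (0)
The last nonzero remainder is the constant -4, so the polynomials are coprime and gcd = 1.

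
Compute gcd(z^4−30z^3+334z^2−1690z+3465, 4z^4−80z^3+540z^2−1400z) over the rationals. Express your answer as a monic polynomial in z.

Apply the Euclidean algorithm:
  z^4−30z^3+334z^2−1690z+3465 = (1/4)(4z^4−80z^3+540z^2−1400z) + (−10z^3+199z^2−1340z+3465)
  4z^4−80z^3+540z^2−1400z = (−(2/5)z+1/25)(−10z^3+199z^2−1340z+3465) + (−(99/25)z^2+(198/5)z−693/5)
  −10z^3+199z^2−1340z+3465 = ((250/99)z−25)(−(99/25)z^2+(198/5)z−693/5) + (0)
Last nonzero remainder: −(99/25)z^2+(198/5)z−693/5. Dividing through by −99/25 gives the monic gcd z^2−10z+35.

z^2−10z+35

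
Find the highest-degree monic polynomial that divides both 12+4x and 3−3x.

By polynomial division,
  4x+12 = (−4/3)(−3x+3) + (16)
  −3x+3 = (−(3/16)x+3/16)(16) + (0)
The last nonzero remainder is the constant 16, so the polynomials are coprime and gcd = 1.

1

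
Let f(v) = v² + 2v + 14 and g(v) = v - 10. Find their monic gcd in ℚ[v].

1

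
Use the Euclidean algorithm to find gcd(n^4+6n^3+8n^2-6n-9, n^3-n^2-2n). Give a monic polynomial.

Apply the Euclidean algorithm:
  n^4+6n^3+8n^2-6n-9 = (n+7)(n^3-n^2-2n) + (17n^2+8n-9)
  n^3-n^2-2n = ((1/17)n-25/289)(17n^2+8n-9) + (-(225/289)n-225/289)
  17n^2+8n-9 = (-(4913/225)n+289/25)(-(225/289)n-225/289) + (0)
Last nonzero remainder: -(225/289)n-225/289. Dividing through by -225/289 gives the monic gcd n+1.

n+1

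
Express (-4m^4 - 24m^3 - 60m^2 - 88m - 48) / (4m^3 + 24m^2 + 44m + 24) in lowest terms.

By polynomial division,
  -4m^4 - 24m^3 - 60m^2 - 88m - 48 = (-m)(4m^3 + 24m^2 + 44m + 24) + (-16m^2 - 64m - 48)
  4m^3 + 24m^2 + 44m + 24 = (-(1/4)m - 1/2)(-16m^2 - 64m - 48) + (0)
Last nonzero remainder: -16m^2 - 64m - 48. Dividing through by -16 gives the monic gcd m^2 + 4m + 3.
Cancel m^2 + 4m + 3 from numerator and denominator to get the reduced form.

(-m^2 - 2m - 4)/(m + 2)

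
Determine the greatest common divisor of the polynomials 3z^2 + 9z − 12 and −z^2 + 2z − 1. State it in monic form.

z − 1

Euclidean algorithm in ℚ[z]:
  3z^2 + 9z − 12 = (−3)(−z^2 + 2z − 1) + (15z − 15)
  −z^2 + 2z − 1 = (−(1/15)z + 1/15)(15z − 15) + (0)
Last nonzero remainder: 15z − 15. Dividing through by 15 gives the monic gcd z − 1.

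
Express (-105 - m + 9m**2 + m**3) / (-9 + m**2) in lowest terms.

Euclidean algorithm in ℚ[m]:
  m**3 + 9m**2 - m - 105 = (m + 9)(m**2 - 9) + (8m - 24)
  m**2 - 9 = ((1/8)m + 3/8)(8m - 24) + (0)
Last nonzero remainder: 8m - 24. Dividing through by 8 gives the monic gcd m - 3.
Cancel m - 3 from numerator and denominator to get the reduced form.

(35 + 12m + m**2)/(3 + m)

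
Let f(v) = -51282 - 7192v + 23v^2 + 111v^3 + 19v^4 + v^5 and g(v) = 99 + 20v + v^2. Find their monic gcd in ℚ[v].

99 + 20v + v^2

Apply the Euclidean algorithm:
  v^5 + 19v^4 + 111v^3 + 23v^2 - 7192v - 51282 = (v^3 - v^2 + 32v - 518)(v^2 + 20v + 99) + (0)
The last nonzero remainder v^2 + 20v + 99 is already monic.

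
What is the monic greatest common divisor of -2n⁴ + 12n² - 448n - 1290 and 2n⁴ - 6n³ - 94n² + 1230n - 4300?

n² - 8n + 43

Apply the Euclidean algorithm:
  -2n⁴ + 12n² - 448n - 1290 = (-1)(2n⁴ - 6n³ - 94n² + 1230n - 4300) + (-6n³ - 82n² + 782n - 5590)
  2n⁴ - 6n³ - 94n² + 1230n - 4300 = (-(1/3)n + 50/9)(-6n³ - 82n² + 782n - 5590) + ((5600/9)n² - (44800/9)n + 240800/9)
  -6n³ - 82n² + 782n - 5590 = (-(27/2800)n - 117/560)((5600/9)n² - (44800/9)n + 240800/9) + (0)
Last nonzero remainder: (5600/9)n² - (44800/9)n + 240800/9. Dividing through by 5600/9 gives the monic gcd n² - 8n + 43.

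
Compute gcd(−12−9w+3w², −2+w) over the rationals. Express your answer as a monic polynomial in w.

Repeated division with remainder:
  3w²−9w−12 = (3w−3)(w−2) + (−18)
  w−2 = (−(1/18)w+1/9)(−18) + (0)
The last nonzero remainder is the constant −18, so the polynomials are coprime and gcd = 1.

1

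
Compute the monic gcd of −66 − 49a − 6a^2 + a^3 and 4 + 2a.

2 + a

Apply the Euclidean algorithm:
  a^3 − 6a^2 − 49a − 66 = ((1/2)a^2 − 4a − 33/2)(2a + 4) + (0)
Last nonzero remainder: 2a + 4. Dividing through by 2 gives the monic gcd a + 2.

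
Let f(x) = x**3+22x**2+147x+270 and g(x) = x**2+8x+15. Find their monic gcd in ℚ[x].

x+3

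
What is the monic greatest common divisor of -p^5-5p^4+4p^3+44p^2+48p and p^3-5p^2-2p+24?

p^2-p-6

Apply the Euclidean algorithm:
  -p^5-5p^4+4p^3+44p^2+48p = (-p^2-10p-48)(p^3-5p^2-2p+24) + (-192p^2+192p+1152)
  p^3-5p^2-2p+24 = (-(1/192)p+1/48)(-192p^2+192p+1152) + (0)
Last nonzero remainder: -192p^2+192p+1152. Dividing through by -192 gives the monic gcd p^2-p-6.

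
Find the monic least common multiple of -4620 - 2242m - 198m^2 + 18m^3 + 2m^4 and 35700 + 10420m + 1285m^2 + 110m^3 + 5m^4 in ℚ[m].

Apply the Euclidean algorithm:
  2m^4 + 18m^3 - 198m^2 - 2242m - 4620 = (2/5)(5m^4 + 110m^3 + 1285m^2 + 10420m + 35700) + (-26m^3 - 712m^2 - 6410m - 18900)
  5m^4 + 110m^3 + 1285m^2 + 10420m + 35700 = (-(5/26)m + 175/169)(-26m^3 - 712m^2 - 6410m - 18900) + ((133440/169)m^2 + (2268480/169)m + 9340800/169)
  -26m^3 - 712m^2 - 6410m - 18900 = (-(2197/66720)m - 1521/4448)((133440/169)m^2 + (2268480/169)m + 9340800/169) + (0)
Last nonzero remainder: (133440/169)m^2 + (2268480/169)m + 9340800/169. Dividing through by 133440/169 gives the monic gcd m^2 + 17m + 70.
Then lcm(f, g) = f·g / gcd(f, g); expanding and making the result monic gives the answer.

-235620 - 125892m - 18013m^2 - 698m^3 + 48m^4 + 14m^5 + m^6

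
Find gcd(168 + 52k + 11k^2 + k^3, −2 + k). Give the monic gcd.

1

By polynomial division,
  k^3 + 11k^2 + 52k + 168 = (k^2 + 13k + 78)(k − 2) + (324)
  k − 2 = ((1/324)k − 1/162)(324) + (0)
The last nonzero remainder is the constant 324, so the polynomials are coprime and gcd = 1.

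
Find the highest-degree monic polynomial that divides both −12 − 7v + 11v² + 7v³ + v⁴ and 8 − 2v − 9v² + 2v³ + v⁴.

Repeated division with remainder:
  v⁴ + 7v³ + 11v² − 7v − 12 = (v⁴ + 2v³ − 9v² − 2v + 8) + (5v³ + 20v² − 5v − 20)
  v⁴ + 2v³ − 9v² − 2v + 8 = ((1/5)v − 2/5)(5v³ + 20v² − 5v − 20) + (0)
Last nonzero remainder: 5v³ + 20v² − 5v − 20. Dividing through by 5 gives the monic gcd v³ + 4v² − v − 4.

−4 − v + 4v² + v³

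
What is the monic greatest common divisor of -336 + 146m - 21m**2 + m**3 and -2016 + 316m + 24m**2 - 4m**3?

56 - 15m + m**2

Apply the Euclidean algorithm:
  m**3 - 21m**2 + 146m - 336 = (-1/4)(-4m**3 + 24m**2 + 316m - 2016) + (-15m**2 + 225m - 840)
  -4m**3 + 24m**2 + 316m - 2016 = ((4/15)m + 12/5)(-15m**2 + 225m - 840) + (0)
Last nonzero remainder: -15m**2 + 225m - 840. Dividing through by -15 gives the monic gcd m**2 - 15m + 56.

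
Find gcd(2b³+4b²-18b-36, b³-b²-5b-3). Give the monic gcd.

b-3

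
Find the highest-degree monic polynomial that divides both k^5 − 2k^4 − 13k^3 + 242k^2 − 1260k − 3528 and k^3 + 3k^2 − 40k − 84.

k^3 + 3k^2 − 40k − 84

Euclidean algorithm in ℚ[k]:
  k^5 − 2k^4 − 13k^3 + 242k^2 − 1260k − 3528 = (k^2 − 5k + 42)(k^3 + 3k^2 − 40k − 84) + (0)
The last nonzero remainder k^3 + 3k^2 − 40k − 84 is already monic.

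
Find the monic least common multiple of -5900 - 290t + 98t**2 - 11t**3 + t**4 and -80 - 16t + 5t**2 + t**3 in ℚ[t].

94400 + 4640t - 7468t**2 - 114t**3 + 82t**4 - 11t**5 + t**6

By polynomial division,
  t**4 - 11t**3 + 98t**2 - 290t - 5900 = (t - 16)(t**3 + 5t**2 - 16t - 80) + (194t**2 - 466t - 7180)
  t**3 + 5t**2 - 16t - 80 = ((1/194)t + 359/9409)(194t**2 - 466t - 7180) + ((364980/9409)t + 1824900/9409)
  194t**2 - 466t - 7180 = ((912673/182490)t - 3377831/91245)((364980/9409)t + 1824900/9409) + (0)
Last nonzero remainder: (364980/9409)t + 1824900/9409. Dividing through by 364980/9409 gives the monic gcd t + 5.
Then lcm(f, g) = f·g / gcd(f, g); expanding and making the result monic gives the answer.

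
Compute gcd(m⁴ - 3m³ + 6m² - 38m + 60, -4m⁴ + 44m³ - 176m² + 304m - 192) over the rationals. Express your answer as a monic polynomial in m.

Repeated division with remainder:
  m⁴ - 3m³ + 6m² - 38m + 60 = (-1/4)(-4m⁴ + 44m³ - 176m² + 304m - 192) + (8m³ - 38m² + 38m + 12)
  -4m⁴ + 44m³ - 176m² + 304m - 192 = (-(1/2)m + 25/8)(8m³ - 38m² + 38m + 12) + (-(153/4)m² + (765/4)m - 459/2)
  8m³ - 38m² + 38m + 12 = (-(32/153)m - 8/153)(-(153/4)m² + (765/4)m - 459/2) + (0)
Last nonzero remainder: -(153/4)m² + (765/4)m - 459/2. Dividing through by -153/4 gives the monic gcd m² - 5m + 6.

m² - 5m + 6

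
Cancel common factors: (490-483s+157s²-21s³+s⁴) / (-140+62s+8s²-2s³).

(-35+12s-s²)/(10+2s)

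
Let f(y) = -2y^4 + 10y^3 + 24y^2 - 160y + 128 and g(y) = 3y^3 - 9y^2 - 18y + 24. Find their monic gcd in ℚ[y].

y^2 - 5y + 4

Repeated division with remainder:
  -2y^4 + 10y^3 + 24y^2 - 160y + 128 = (-(2/3)y + 4/3)(3y^3 - 9y^2 - 18y + 24) + (24y^2 - 120y + 96)
  3y^3 - 9y^2 - 18y + 24 = ((1/8)y + 1/4)(24y^2 - 120y + 96) + (0)
Last nonzero remainder: 24y^2 - 120y + 96. Dividing through by 24 gives the monic gcd y^2 - 5y + 4.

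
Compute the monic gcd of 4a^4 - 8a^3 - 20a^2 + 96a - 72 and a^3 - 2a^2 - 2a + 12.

Euclidean algorithm in ℚ[a]:
  4a^4 - 8a^3 - 20a^2 + 96a - 72 = (4a)(a^3 - 2a^2 - 2a + 12) + (-12a^2 + 48a - 72)
  a^3 - 2a^2 - 2a + 12 = (-(1/12)a - 1/6)(-12a^2 + 48a - 72) + (0)
Last nonzero remainder: -12a^2 + 48a - 72. Dividing through by -12 gives the monic gcd a^2 - 4a + 6.

a^2 - 4a + 6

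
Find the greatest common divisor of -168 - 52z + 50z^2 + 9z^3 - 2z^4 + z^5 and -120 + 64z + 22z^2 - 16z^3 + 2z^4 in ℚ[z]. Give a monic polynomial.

-4 + z^2

Euclidean algorithm in ℚ[z]:
  z^5 - 2z^4 + 9z^3 + 50z^2 - 52z - 168 = ((1/2)z + 3)(2z^4 - 16z^3 + 22z^2 + 64z - 120) + (46z^3 - 48z^2 - 184z + 192)
  2z^4 - 16z^3 + 22z^2 + 64z - 120 = ((1/23)z - 160/529)(46z^3 - 48z^2 - 184z + 192) + ((8190/529)z^2 - 32760/529)
  46z^3 - 48z^2 - 184z + 192 = ((12167/4095)z - 4232/1365)((8190/529)z^2 - 32760/529) + (0)
Last nonzero remainder: (8190/529)z^2 - 32760/529. Dividing through by 8190/529 gives the monic gcd z^2 - 4.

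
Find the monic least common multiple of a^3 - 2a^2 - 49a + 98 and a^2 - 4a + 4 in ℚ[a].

a^4 - 4a^3 - 45a^2 + 196a - 196

Apply the Euclidean algorithm:
  a^3 - 2a^2 - 49a + 98 = (a + 2)(a^2 - 4a + 4) + (-45a + 90)
  a^2 - 4a + 4 = (-(1/45)a + 2/45)(-45a + 90) + (0)
Last nonzero remainder: -45a + 90. Dividing through by -45 gives the monic gcd a - 2.
Then lcm(f, g) = f·g / gcd(f, g); expanding and making the result monic gives the answer.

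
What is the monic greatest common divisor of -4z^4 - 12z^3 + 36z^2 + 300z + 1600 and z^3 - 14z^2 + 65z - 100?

z - 5

Euclidean algorithm in ℚ[z]:
  -4z^4 - 12z^3 + 36z^2 + 300z + 1600 = (-4z - 68)(z^3 - 14z^2 + 65z - 100) + (-656z^2 + 4320z - 5200)
  z^3 - 14z^2 + 65z - 100 = (-(1/656)z + 19/1681)(-656z^2 + 4320z - 5200) + ((13860/1681)z - 69300/1681)
  -656z^2 + 4320z - 5200 = (-(275684/3465)z + 87412/693)((13860/1681)z - 69300/1681) + (0)
Last nonzero remainder: (13860/1681)z - 69300/1681. Dividing through by 13860/1681 gives the monic gcd z - 5.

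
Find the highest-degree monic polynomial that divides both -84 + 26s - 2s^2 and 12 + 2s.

1

By polynomial division,
  -2s^2 + 26s - 84 = (-s + 19)(2s + 12) + (-312)
  2s + 12 = (-(1/156)s - 1/26)(-312) + (0)
The last nonzero remainder is the constant -312, so the polynomials are coprime and gcd = 1.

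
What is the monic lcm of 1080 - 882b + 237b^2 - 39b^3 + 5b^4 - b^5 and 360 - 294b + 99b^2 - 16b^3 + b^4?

-25920 + 31968b - 15588b^2 + 4188b^3 - 747b^4 + 113b^5 - 15b^6 + b^7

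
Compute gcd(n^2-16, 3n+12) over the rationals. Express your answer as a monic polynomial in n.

n+4

Euclidean algorithm in ℚ[n]:
  n^2-16 = ((1/3)n-4/3)(3n+12) + (0)
Last nonzero remainder: 3n+12. Dividing through by 3 gives the monic gcd n+4.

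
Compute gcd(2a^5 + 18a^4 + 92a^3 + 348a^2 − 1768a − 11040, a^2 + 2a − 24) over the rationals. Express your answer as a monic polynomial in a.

a^2 + 2a − 24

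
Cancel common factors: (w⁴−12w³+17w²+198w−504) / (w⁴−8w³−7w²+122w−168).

Repeated division with remainder:
  w⁴−12w³+17w²+198w−504 = (w⁴−8w³−7w²+122w−168) + (−4w³+24w²+76w−336)
  w⁴−8w³−7w²+122w−168 = (−(1/4)w+1/2)(−4w³+24w²+76w−336) + (0)
Last nonzero remainder: −4w³+24w²+76w−336. Dividing through by −4 gives the monic gcd w³−6w²−19w+84.
Cancel w³−6w²−19w+84 from numerator and denominator to get the reduced form.

(w−6)/(w−2)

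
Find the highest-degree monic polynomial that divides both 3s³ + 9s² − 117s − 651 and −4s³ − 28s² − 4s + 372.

s² + 10s + 31

Repeated division with remainder:
  3s³ + 9s² − 117s − 651 = (−3/4)(−4s³ − 28s² − 4s + 372) + (−12s² − 120s − 372)
  −4s³ − 28s² − 4s + 372 = ((1/3)s − 1)(−12s² − 120s − 372) + (0)
Last nonzero remainder: −12s² − 120s − 372. Dividing through by −12 gives the monic gcd s² + 10s + 31.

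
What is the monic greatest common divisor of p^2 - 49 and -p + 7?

p - 7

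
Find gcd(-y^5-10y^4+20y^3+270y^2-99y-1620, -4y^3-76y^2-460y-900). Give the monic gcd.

Apply the Euclidean algorithm:
  -y^5-10y^4+20y^3+270y^2-99y-1620 = ((1/4)y^2-(9/4)y+9)(-4y^3-76y^2-460y-900) + (144y^2+2016y+6480)
  -4y^3-76y^2-460y-900 = (-(1/36)y-5/36)(144y^2+2016y+6480) + (0)
Last nonzero remainder: 144y^2+2016y+6480. Dividing through by 144 gives the monic gcd y^2+14y+45.

y^2+14y+45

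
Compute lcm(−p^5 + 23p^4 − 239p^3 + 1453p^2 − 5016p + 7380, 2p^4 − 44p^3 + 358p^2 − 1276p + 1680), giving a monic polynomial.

p^7 − 34p^6 + 520p^5 − 4726p^4 + 27691p^3 − 103240p^2 + 221628p − 206640

Repeated division with remainder:
  −p^5 + 23p^4 − 239p^3 + 1453p^2 − 5016p + 7380 = (−(1/2)p + 1/2)(2p^4 − 44p^3 + 358p^2 − 1276p + 1680) + (−38p^3 + 636p^2 − 3538p + 6540)
  2p^4 − 44p^3 + 358p^2 − 1276p + 1680 = (−(1/19)p + 100/361)(−38p^3 + 636p^2 − 3538p + 6540) + (−(1584/361)p^2 + (17424/361)p − 47520/361)
  −38p^3 + 636p^2 − 3538p + 6540 = ((6859/792)p − 39349/792)(−(1584/361)p^2 + (17424/361)p − 47520/361) + (0)
Last nonzero remainder: −(1584/361)p^2 + (17424/361)p − 47520/361. Dividing through by −1584/361 gives the monic gcd p^2 − 11p + 30.
Then lcm(f, g) = f·g / gcd(f, g); expanding and making the result monic gives the answer.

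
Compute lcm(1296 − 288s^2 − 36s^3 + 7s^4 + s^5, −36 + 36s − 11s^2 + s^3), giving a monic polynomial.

Euclidean algorithm in ℚ[s]:
  s^5 + 7s^4 − 36s^3 − 288s^2 + 1296 = (s^2 + 18s + 126)(s^3 − 11s^2 + 36s − 36) + (486s^2 − 3888s + 5832)
  s^3 − 11s^2 + 36s − 36 = ((1/486)s − 1/162)(486s^2 − 3888s + 5832) + (0)
Last nonzero remainder: 486s^2 − 3888s + 5832. Dividing through by 486 gives the monic gcd s^2 − 8s + 12.
Then lcm(f, g) = f·g / gcd(f, g); expanding and making the result monic gives the answer.

−3888 + 1296s + 864s^2 − 180s^3 − 57s^4 + 4s^5 + s^6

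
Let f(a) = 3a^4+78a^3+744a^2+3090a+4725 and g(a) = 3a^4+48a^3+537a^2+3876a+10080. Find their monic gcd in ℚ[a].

a^2+12a+35

Apply the Euclidean algorithm:
  3a^4+78a^3+744a^2+3090a+4725 = (3a^4+48a^3+537a^2+3876a+10080) + (30a^3+207a^2-786a-5355)
  3a^4+48a^3+537a^2+3876a+10080 = ((1/10)a+91/100)(30a^3+207a^2-786a-5355) + ((42723/100)a^2+(128169/25)a+299061/20)
  30a^3+207a^2-786a-5355 = ((1000/14241)a-1700/4747)((42723/100)a^2+(128169/25)a+299061/20) + (0)
Last nonzero remainder: (42723/100)a^2+(128169/25)a+299061/20. Dividing through by 42723/100 gives the monic gcd a^2+12a+35.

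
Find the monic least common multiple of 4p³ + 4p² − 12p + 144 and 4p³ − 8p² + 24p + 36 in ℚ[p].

By polynomial division,
  4p³ + 4p² − 12p + 144 = (4p³ − 8p² + 24p + 36) + (12p² − 36p + 108)
  4p³ − 8p² + 24p + 36 = ((1/3)p + 1/3)(12p² − 36p + 108) + (0)
Last nonzero remainder: 12p² − 36p + 108. Dividing through by 12 gives the monic gcd p² − 3p + 9.
Then lcm(f, g) = f·g / gcd(f, g); expanding and making the result monic gives the answer.

p⁴ + 2p³ − 2p² + 33p + 36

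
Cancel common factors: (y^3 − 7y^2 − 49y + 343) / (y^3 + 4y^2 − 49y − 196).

By polynomial division,
  y^3 − 7y^2 − 49y + 343 = (y^3 + 4y^2 − 49y − 196) + (−11y^2 + 539)
  y^3 + 4y^2 − 49y − 196 = (−(1/11)y − 4/11)(−11y^2 + 539) + (0)
Last nonzero remainder: −11y^2 + 539. Dividing through by −11 gives the monic gcd y^2 − 49.
Cancel y^2 − 49 from numerator and denominator to get the reduced form.

(y − 7)/(y + 4)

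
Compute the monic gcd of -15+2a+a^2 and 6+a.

1

By polynomial division,
  a^2+2a-15 = (a-4)(a+6) + (9)
  a+6 = ((1/9)a+2/3)(9) + (0)
The last nonzero remainder is the constant 9, so the polynomials are coprime and gcd = 1.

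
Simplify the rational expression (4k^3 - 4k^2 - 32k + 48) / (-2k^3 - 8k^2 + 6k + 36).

Apply the Euclidean algorithm:
  4k^3 - 4k^2 - 32k + 48 = (-2)(-2k^3 - 8k^2 + 6k + 36) + (-20k^2 - 20k + 120)
  -2k^3 - 8k^2 + 6k + 36 = ((1/10)k + 3/10)(-20k^2 - 20k + 120) + (0)
Last nonzero remainder: -20k^2 - 20k + 120. Dividing through by -20 gives the monic gcd k^2 + k - 6.
Cancel k^2 + k - 6 from numerator and denominator to get the reduced form.

(-2k + 4)/(k + 3)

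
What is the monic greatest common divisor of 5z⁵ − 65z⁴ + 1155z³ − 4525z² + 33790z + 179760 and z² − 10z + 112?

z² − 10z + 112

Euclidean algorithm in ℚ[z]:
  5z⁵ − 65z⁴ + 1155z³ − 4525z² + 33790z + 179760 = (5z³ − 15z² + 445z + 1605)(z² − 10z + 112) + (0)
The last nonzero remainder z² − 10z + 112 is already monic.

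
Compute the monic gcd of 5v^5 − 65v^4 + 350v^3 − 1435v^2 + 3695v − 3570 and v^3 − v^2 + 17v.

Repeated division with remainder:
  5v^5 − 65v^4 + 350v^3 − 1435v^2 + 3695v − 3570 = (5v^2 − 60v + 205)(v^3 − v^2 + 17v) + (−210v^2 + 210v − 3570)
  v^3 − v^2 + 17v = (−(1/210)v)(−210v^2 + 210v − 3570) + (0)
Last nonzero remainder: −210v^2 + 210v − 3570. Dividing through by −210 gives the monic gcd v^2 − v + 17.

v^2 − v + 17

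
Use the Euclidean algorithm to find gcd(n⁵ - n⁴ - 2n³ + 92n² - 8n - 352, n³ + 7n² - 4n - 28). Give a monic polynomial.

n² - 4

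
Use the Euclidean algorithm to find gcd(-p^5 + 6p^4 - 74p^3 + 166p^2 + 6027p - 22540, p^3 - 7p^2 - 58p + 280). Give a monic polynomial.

p^2 + 3p - 28

By polynomial division,
  -p^5 + 6p^4 - 74p^3 + 166p^2 + 6027p - 22540 = (-p^2 - p - 139)(p^3 - 7p^2 - 58p + 280) + (-585p^2 - 1755p + 16380)
  p^3 - 7p^2 - 58p + 280 = (-(1/585)p + 2/117)(-585p^2 - 1755p + 16380) + (0)
Last nonzero remainder: -585p^2 - 1755p + 16380. Dividing through by -585 gives the monic gcd p^2 + 3p - 28.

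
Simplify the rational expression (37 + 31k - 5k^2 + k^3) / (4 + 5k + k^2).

(37 - 6k + k^2)/(4 + k)

Repeated division with remainder:
  k^3 - 5k^2 + 31k + 37 = (k - 10)(k^2 + 5k + 4) + (77k + 77)
  k^2 + 5k + 4 = ((1/77)k + 4/77)(77k + 77) + (0)
Last nonzero remainder: 77k + 77. Dividing through by 77 gives the monic gcd k + 1.
Cancel k + 1 from numerator and denominator to get the reduced form.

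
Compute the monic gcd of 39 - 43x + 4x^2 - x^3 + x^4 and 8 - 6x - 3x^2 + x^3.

-1 + x

Euclidean algorithm in ℚ[x]:
  x^4 - x^3 + 4x^2 - 43x + 39 = (x + 2)(x^3 - 3x^2 - 6x + 8) + (16x^2 - 39x + 23)
  x^3 - 3x^2 - 6x + 8 = ((1/16)x - 9/256)(16x^2 - 39x + 23) + (-(2255/256)x + 2255/256)
  16x^2 - 39x + 23 = (-(4096/2255)x + 5888/2255)(-(2255/256)x + 2255/256) + (0)
Last nonzero remainder: -(2255/256)x + 2255/256. Dividing through by -2255/256 gives the monic gcd x - 1.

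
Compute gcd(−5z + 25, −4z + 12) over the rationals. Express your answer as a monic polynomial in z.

Euclidean algorithm in ℚ[z]:
  −5z + 25 = (5/4)(−4z + 12) + (10)
  −4z + 12 = (−(2/5)z + 6/5)(10) + (0)
The last nonzero remainder is the constant 10, so the polynomials are coprime and gcd = 1.

1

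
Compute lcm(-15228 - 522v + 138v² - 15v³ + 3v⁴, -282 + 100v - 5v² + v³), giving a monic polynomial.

15228 - 4554v - 312v² + 61v³ - 8v⁴ + v⁵

Repeated division with remainder:
  3v⁴ - 15v³ + 138v² - 522v - 15228 = (3v)(v³ - 5v² + 100v - 282) + (-162v² + 324v - 15228)
  v³ - 5v² + 100v - 282 = (-(1/162)v + 1/54)(-162v² + 324v - 15228) + (0)
Last nonzero remainder: -162v² + 324v - 15228. Dividing through by -162 gives the monic gcd v² - 2v + 94.
Then lcm(f, g) = f·g / gcd(f, g); expanding and making the result monic gives the answer.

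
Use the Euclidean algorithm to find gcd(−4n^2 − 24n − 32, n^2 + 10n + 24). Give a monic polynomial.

n + 4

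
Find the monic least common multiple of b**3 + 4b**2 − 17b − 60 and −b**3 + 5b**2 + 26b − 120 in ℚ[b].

b**4 − 2b**3 − 41b**2 + 42b + 360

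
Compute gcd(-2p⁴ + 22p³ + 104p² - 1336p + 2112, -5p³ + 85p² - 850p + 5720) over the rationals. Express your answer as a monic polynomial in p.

p - 11

Repeated division with remainder:
  -2p⁴ + 22p³ + 104p² - 1336p + 2112 = ((2/5)p + 12/5)(-5p³ + 85p² - 850p + 5720) + (240p² - 1584p - 11616)
  -5p³ + 85p² - 850p + 5720 = (-(1/48)p + 13/60)(240p² - 1584p - 11616) + (-(3744/5)p + 41184/5)
  240p² - 1584p - 11616 = (-(25/78)p - 55/39)(-(3744/5)p + 41184/5) + (0)
Last nonzero remainder: -(3744/5)p + 41184/5. Dividing through by -3744/5 gives the monic gcd p - 11.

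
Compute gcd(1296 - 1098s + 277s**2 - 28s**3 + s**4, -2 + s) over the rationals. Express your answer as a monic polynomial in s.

-2 + s

By polynomial division,
  s**4 - 28s**3 + 277s**2 - 1098s + 1296 = (s**3 - 26s**2 + 225s - 648)(s - 2) + (0)
The last nonzero remainder s - 2 is already monic.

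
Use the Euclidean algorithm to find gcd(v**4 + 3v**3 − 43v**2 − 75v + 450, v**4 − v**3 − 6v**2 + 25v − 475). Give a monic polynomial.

Repeated division with remainder:
  v**4 + 3v**3 − 43v**2 − 75v + 450 = (v**4 − v**3 − 6v**2 + 25v − 475) + (4v**3 − 37v**2 − 100v + 925)
  v**4 − v**3 − 6v**2 + 25v − 475 = ((1/4)v + 33/16)(4v**3 − 37v**2 − 100v + 925) + ((1525/16)v**2 − 38125/16)
  4v**3 − 37v**2 − 100v + 925 = ((64/1525)v − 592/1525)((1525/16)v**2 − 38125/16) + (0)
Last nonzero remainder: (1525/16)v**2 − 38125/16. Dividing through by 1525/16 gives the monic gcd v**2 − 25.

v**2 − 25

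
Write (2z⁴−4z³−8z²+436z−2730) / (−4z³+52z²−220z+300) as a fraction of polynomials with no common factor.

Repeated division with remainder:
  2z⁴−4z³−8z²+436z−2730 = (−(1/2)z−11/2)(−4z³+52z²−220z+300) + (168z²−624z−1080)
  −4z³+52z²−220z+300 = (−(1/42)z+65/294)(168z²−624z−1080) + (−(5280/49)z+26400/49)
  168z²−624z−1080 = (−(343/220)z−441/220)(−(5280/49)z+26400/49) + (0)
Last nonzero remainder: −(5280/49)z+26400/49. Dividing through by −5280/49 gives the monic gcd z−5.
Cancel z−5 from numerator and denominator to get the reduced form.

(−z³−3z²−11z−273)/(2z²−16z+30)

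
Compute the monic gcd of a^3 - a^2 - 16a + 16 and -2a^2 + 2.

a - 1

Euclidean algorithm in ℚ[a]:
  a^3 - a^2 - 16a + 16 = (-(1/2)a + 1/2)(-2a^2 + 2) + (-15a + 15)
  -2a^2 + 2 = ((2/15)a + 2/15)(-15a + 15) + (0)
Last nonzero remainder: -15a + 15. Dividing through by -15 gives the monic gcd a - 1.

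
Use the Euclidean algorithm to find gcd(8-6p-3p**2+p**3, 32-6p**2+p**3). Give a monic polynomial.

-8-2p+p**2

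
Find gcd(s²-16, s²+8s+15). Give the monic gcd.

1

Apply the Euclidean algorithm:
  s²-16 = (s²+8s+15) + (-8s-31)
  s²+8s+15 = (-(1/8)s-33/64)(-8s-31) + (-63/64)
  -8s-31 = ((512/63)s+1984/63)(-63/64) + (0)
The last nonzero remainder is the constant -63/64, so the polynomials are coprime and gcd = 1.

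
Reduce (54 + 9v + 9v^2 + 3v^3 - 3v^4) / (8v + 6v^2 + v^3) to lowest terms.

(27 - 9v + 9v^2 - 3v^3)/(4v + v^2)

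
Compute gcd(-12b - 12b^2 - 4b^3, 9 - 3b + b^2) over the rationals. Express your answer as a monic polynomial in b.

Apply the Euclidean algorithm:
  -4b^3 - 12b^2 - 12b = (-4b - 24)(b^2 - 3b + 9) + (-48b + 216)
  b^2 - 3b + 9 = (-(1/48)b - 1/32)(-48b + 216) + (63/4)
  -48b + 216 = (-(64/21)b + 96/7)(63/4) + (0)
The last nonzero remainder is the constant 63/4, so the polynomials are coprime and gcd = 1.

1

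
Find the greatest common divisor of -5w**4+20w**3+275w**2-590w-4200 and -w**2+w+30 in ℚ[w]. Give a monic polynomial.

Euclidean algorithm in ℚ[w]:
  -5w**4+20w**3+275w**2-590w-4200 = (5w**2-15w-140)(-w**2+w+30) + (0)
Last nonzero remainder: -w**2+w+30. Dividing through by -1 gives the monic gcd w**2-w-30.

w**2-w-30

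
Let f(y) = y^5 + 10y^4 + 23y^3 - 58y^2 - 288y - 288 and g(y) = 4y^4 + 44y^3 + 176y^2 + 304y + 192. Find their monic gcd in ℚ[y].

y^3 + 9y^2 + 26y + 24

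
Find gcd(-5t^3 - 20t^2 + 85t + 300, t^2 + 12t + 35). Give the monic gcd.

t + 5

By polynomial division,
  -5t^3 - 20t^2 + 85t + 300 = (-5t + 40)(t^2 + 12t + 35) + (-220t - 1100)
  t^2 + 12t + 35 = (-(1/220)t - 7/220)(-220t - 1100) + (0)
Last nonzero remainder: -220t - 1100. Dividing through by -220 gives the monic gcd t + 5.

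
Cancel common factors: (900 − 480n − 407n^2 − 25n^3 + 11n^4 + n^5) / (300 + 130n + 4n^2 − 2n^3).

(−60 + 64n − 3n^2 − n^3)/(−20 + 2n)

Apply the Euclidean algorithm:
  n^5 + 11n^4 − 25n^3 − 407n^2 − 480n + 900 = (−(1/2)n^2 − (13/2)n − 33)(−2n^3 + 4n^2 + 130n + 300) + (720n^2 + 5760n + 10800)
  −2n^3 + 4n^2 + 130n + 300 = (−(1/360)n + 1/36)(720n^2 + 5760n + 10800) + (0)
Last nonzero remainder: 720n^2 + 5760n + 10800. Dividing through by 720 gives the monic gcd n^2 + 8n + 15.
Cancel n^2 + 8n + 15 from numerator and denominator to get the reduced form.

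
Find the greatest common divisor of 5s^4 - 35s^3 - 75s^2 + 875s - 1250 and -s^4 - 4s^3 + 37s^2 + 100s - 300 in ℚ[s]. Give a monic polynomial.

Euclidean algorithm in ℚ[s]:
  5s^4 - 35s^3 - 75s^2 + 875s - 1250 = (-5)(-s^4 - 4s^3 + 37s^2 + 100s - 300) + (-55s^3 + 110s^2 + 1375s - 2750)
  -s^4 - 4s^3 + 37s^2 + 100s - 300 = ((1/55)s + 6/55)(-55s^3 + 110s^2 + 1375s - 2750) + (0)
Last nonzero remainder: -55s^3 + 110s^2 + 1375s - 2750. Dividing through by -55 gives the monic gcd s^3 - 2s^2 - 25s + 50.

s^3 - 2s^2 - 25s + 50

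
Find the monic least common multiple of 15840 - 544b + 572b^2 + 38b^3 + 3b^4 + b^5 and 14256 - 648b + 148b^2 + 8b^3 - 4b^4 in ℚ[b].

Apply the Euclidean algorithm:
  b^5 + 3b^4 + 38b^3 + 572b^2 - 544b + 15840 = (-(1/4)b - 5/4)(-4b^4 + 8b^3 + 148b^2 - 648b + 14256) + (85b^3 + 595b^2 + 2210b + 33660)
  -4b^4 + 8b^3 + 148b^2 - 648b + 14256 = (-(4/85)b + 36/85)(85b^3 + 595b^2 + 2210b + 33660) + (0)
Last nonzero remainder: 85b^3 + 595b^2 + 2210b + 33660. Dividing through by 85 gives the monic gcd b^3 + 7b^2 + 26b + 396.
Then lcm(f, g) = f·g / gcd(f, g); expanding and making the result monic gives the answer.

-142560 + 20736b - 5692b^2 + 230b^3 + 11b^4 - 6b^5 + b^6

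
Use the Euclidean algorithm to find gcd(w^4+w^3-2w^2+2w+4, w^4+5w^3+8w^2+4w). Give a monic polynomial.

w^2+3w+2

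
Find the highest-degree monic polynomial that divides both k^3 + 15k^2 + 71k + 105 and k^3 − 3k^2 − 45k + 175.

Repeated division with remainder:
  k^3 + 15k^2 + 71k + 105 = (k^3 − 3k^2 − 45k + 175) + (18k^2 + 116k − 70)
  k^3 − 3k^2 − 45k + 175 = ((1/18)k − 85/162)(18k^2 + 116k − 70) + ((1600/81)k + 11200/81)
  18k^2 + 116k − 70 = ((729/800)k − 81/160)((1600/81)k + 11200/81) + (0)
Last nonzero remainder: (1600/81)k + 11200/81. Dividing through by 1600/81 gives the monic gcd k + 7.

k + 7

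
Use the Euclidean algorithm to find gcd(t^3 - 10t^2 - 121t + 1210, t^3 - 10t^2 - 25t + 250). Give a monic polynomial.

t - 10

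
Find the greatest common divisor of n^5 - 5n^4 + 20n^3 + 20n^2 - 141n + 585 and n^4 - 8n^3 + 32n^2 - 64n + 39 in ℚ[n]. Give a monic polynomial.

n^2 - 4n + 13

Apply the Euclidean algorithm:
  n^5 - 5n^4 + 20n^3 + 20n^2 - 141n + 585 = (n + 3)(n^4 - 8n^3 + 32n^2 - 64n + 39) + (12n^3 - 12n^2 + 12n + 468)
  n^4 - 8n^3 + 32n^2 - 64n + 39 = ((1/12)n - 7/12)(12n^3 - 12n^2 + 12n + 468) + (24n^2 - 96n + 312)
  12n^3 - 12n^2 + 12n + 468 = ((1/2)n + 3/2)(24n^2 - 96n + 312) + (0)
Last nonzero remainder: 24n^2 - 96n + 312. Dividing through by 24 gives the monic gcd n^2 - 4n + 13.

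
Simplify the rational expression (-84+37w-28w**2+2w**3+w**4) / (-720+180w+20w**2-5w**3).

Apply the Euclidean algorithm:
  w**4+2w**3-28w**2+37w-84 = (-(1/5)w-6/5)(-5w**3+20w**2+180w-720) + (32w**2+109w-948)
  -5w**3+20w**2+180w-720 = (-(5/32)w+1185/1024)(32w**2+109w-948) + (-(96525/1024)w+96525/256)
  32w**2+109w-948 = (-(32768/96525)w-80896/32175)(-(96525/1024)w+96525/256) + (0)
Last nonzero remainder: -(96525/1024)w+96525/256. Dividing through by -96525/1024 gives the monic gcd w-4.
Cancel w-4 from numerator and denominator to get the reduced form.

(-21+4w-6w**2-w**3)/(-180+5w**2)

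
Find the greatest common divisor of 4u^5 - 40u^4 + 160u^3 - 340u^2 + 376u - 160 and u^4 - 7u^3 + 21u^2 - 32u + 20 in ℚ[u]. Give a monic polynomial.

u^3 - 5u^2 + 11u - 10

Apply the Euclidean algorithm:
  4u^5 - 40u^4 + 160u^3 - 340u^2 + 376u - 160 = (4u - 12)(u^4 - 7u^3 + 21u^2 - 32u + 20) + (-8u^3 + 40u^2 - 88u + 80)
  u^4 - 7u^3 + 21u^2 - 32u + 20 = (-(1/8)u + 1/4)(-8u^3 + 40u^2 - 88u + 80) + (0)
Last nonzero remainder: -8u^3 + 40u^2 - 88u + 80. Dividing through by -8 gives the monic gcd u^3 - 5u^2 + 11u - 10.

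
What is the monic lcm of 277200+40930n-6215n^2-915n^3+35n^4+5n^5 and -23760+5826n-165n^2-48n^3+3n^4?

Repeated division with remainder:
  5n^5+35n^4-915n^3-6215n^2+40930n+277200 = ((5/3)n+115/3)(3n^4-48n^3-165n^2+5826n-23760) + (1200n^3-9600n^2-142800n+1188000)
  3n^4-48n^3-165n^2+5826n-23760 = ((1/400)n-1/50)(1200n^3-9600n^2-142800n+1188000) + (0)
Last nonzero remainder: 1200n^3-9600n^2-142800n+1188000. Dividing through by 1200 gives the monic gcd n^3-8n^2-119n+990.
Then lcm(f, g) = f·g / gcd(f, g); expanding and making the result monic gives the answer.

-443520-10048n+18130n^2+221n^3-239n^4-n^5+n^6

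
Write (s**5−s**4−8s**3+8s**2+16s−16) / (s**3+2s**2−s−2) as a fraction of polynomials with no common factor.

(s**3−2s**2−4s+8)/(s+1)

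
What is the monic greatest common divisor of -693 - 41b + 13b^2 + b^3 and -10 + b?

1

Euclidean algorithm in ℚ[b]:
  b^3 + 13b^2 - 41b - 693 = (b^2 + 23b + 189)(b - 10) + (1197)
  b - 10 = ((1/1197)b - 10/1197)(1197) + (0)
The last nonzero remainder is the constant 1197, so the polynomials are coprime and gcd = 1.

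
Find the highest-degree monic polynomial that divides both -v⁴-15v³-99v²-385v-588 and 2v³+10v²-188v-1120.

v+7

By polynomial division,
  -v⁴-15v³-99v²-385v-588 = (-(1/2)v-5)(2v³+10v²-188v-1120) + (-143v²-1885v-6188)
  2v³+10v²-188v-1120 = (-(2/143)v+180/1573)(-143v²-1885v-6188) + (-(7120/121)v-49840/121)
  -143v²-1885v-6188 = ((17303/7120)v+26741/1780)(-(7120/121)v-49840/121) + (0)
Last nonzero remainder: -(7120/121)v-49840/121. Dividing through by -7120/121 gives the monic gcd v+7.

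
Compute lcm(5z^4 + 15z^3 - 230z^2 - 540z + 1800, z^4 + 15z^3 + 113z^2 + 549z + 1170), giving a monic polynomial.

z^6 + 7z^5 + 5z^4 - 175z^3 - 1866z^2 - 2772z + 14040

Euclidean algorithm in ℚ[z]:
  5z^4 + 15z^3 - 230z^2 - 540z + 1800 = (5)(z^4 + 15z^3 + 113z^2 + 549z + 1170) + (-60z^3 - 795z^2 - 3285z - 4050)
  z^4 + 15z^3 + 113z^2 + 549z + 1170 = (-(1/60)z - 7/240)(-60z^3 - 795z^2 - 3285z - 4050) + ((561/16)z^2 + (6171/16)z + 8415/8)
  -60z^3 - 795z^2 - 3285z - 4050 = (-(320/187)z - 720/187)((561/16)z^2 + (6171/16)z + 8415/8) + (0)
Last nonzero remainder: (561/16)z^2 + (6171/16)z + 8415/8. Dividing through by 561/16 gives the monic gcd z^2 + 11z + 30.
Then lcm(f, g) = f·g / gcd(f, g); expanding and making the result monic gives the answer.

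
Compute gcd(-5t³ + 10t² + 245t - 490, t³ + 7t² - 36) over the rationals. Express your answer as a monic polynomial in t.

By polynomial division,
  -5t³ + 10t² + 245t - 490 = (-5)(t³ + 7t² - 36) + (45t² + 245t - 670)
  t³ + 7t² - 36 = ((1/45)t + 14/405)(45t² + 245t - 670) + ((520/81)t - 1040/81)
  45t² + 245t - 670 = ((729/104)t + 5427/104)((520/81)t - 1040/81) + (0)
Last nonzero remainder: (520/81)t - 1040/81. Dividing through by 520/81 gives the monic gcd t - 2.

t - 2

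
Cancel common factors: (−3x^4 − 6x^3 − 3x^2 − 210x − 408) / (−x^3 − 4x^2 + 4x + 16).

(3x^2 − 12x + 51)/(x − 2)

By polynomial division,
  −3x^4 − 6x^3 − 3x^2 − 210x − 408 = (3x − 6)(−x^3 − 4x^2 + 4x + 16) + (−39x^2 − 234x − 312)
  −x^3 − 4x^2 + 4x + 16 = ((1/39)x − 2/39)(−39x^2 − 234x − 312) + (0)
Last nonzero remainder: −39x^2 − 234x − 312. Dividing through by −39 gives the monic gcd x^2 + 6x + 8.
Cancel x^2 + 6x + 8 from numerator and denominator to get the reduced form.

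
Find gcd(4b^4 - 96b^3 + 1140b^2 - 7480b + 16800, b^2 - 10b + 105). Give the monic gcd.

Repeated division with remainder:
  4b^4 - 96b^3 + 1140b^2 - 7480b + 16800 = (4b^2 - 56b + 160)(b^2 - 10b + 105) + (0)
The last nonzero remainder b^2 - 10b + 105 is already monic.

b^2 - 10b + 105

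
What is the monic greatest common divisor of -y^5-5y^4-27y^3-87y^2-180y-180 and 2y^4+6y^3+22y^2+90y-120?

By polynomial division,
  -y^5-5y^4-27y^3-87y^2-180y-180 = (-(1/2)y-1)(2y^4+6y^3+22y^2+90y-120) + (-10y^3-20y^2-150y-300)
  2y^4+6y^3+22y^2+90y-120 = (-(1/5)y-1/5)(-10y^3-20y^2-150y-300) + (-12y^2-180)
  -10y^3-20y^2-150y-300 = ((5/6)y+5/3)(-12y^2-180) + (0)
Last nonzero remainder: -12y^2-180. Dividing through by -12 gives the monic gcd y^2+15.

y^2+15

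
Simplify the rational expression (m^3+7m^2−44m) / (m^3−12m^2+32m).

(m+11)/(m−8)

Apply the Euclidean algorithm:
  m^3+7m^2−44m = (m^3−12m^2+32m) + (19m^2−76m)
  m^3−12m^2+32m = ((1/19)m−8/19)(19m^2−76m) + (0)
Last nonzero remainder: 19m^2−76m. Dividing through by 19 gives the monic gcd m^2−4m.
Cancel m^2−4m from numerator and denominator to get the reduced form.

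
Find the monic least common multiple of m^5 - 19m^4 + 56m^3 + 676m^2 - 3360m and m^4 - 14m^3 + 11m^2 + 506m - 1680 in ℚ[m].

Repeated division with remainder:
  m^5 - 19m^4 + 56m^3 + 676m^2 - 3360m = (m - 5)(m^4 - 14m^3 + 11m^2 + 506m - 1680) + (-25m^3 + 225m^2 + 850m - 8400)
  m^4 - 14m^3 + 11m^2 + 506m - 1680 = (-(1/25)m + 1/5)(-25m^3 + 225m^2 + 850m - 8400) + (0)
Last nonzero remainder: -25m^3 + 225m^2 + 850m - 8400. Dividing through by -25 gives the monic gcd m^3 - 9m^2 - 34m + 336.
Then lcm(f, g) = f·g / gcd(f, g); expanding and making the result monic gives the answer.

m^6 - 24m^5 + 151m^4 + 396m^3 - 6740m^2 + 16800m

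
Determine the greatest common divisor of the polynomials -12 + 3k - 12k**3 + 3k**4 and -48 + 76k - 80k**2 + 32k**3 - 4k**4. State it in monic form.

-4 + 5k - 5k**2 + k**3

Apply the Euclidean algorithm:
  3k**4 - 12k**3 + 3k - 12 = (-3/4)(-4k**4 + 32k**3 - 80k**2 + 76k - 48) + (12k**3 - 60k**2 + 60k - 48)
  -4k**4 + 32k**3 - 80k**2 + 76k - 48 = (-(1/3)k + 1)(12k**3 - 60k**2 + 60k - 48) + (0)
Last nonzero remainder: 12k**3 - 60k**2 + 60k - 48. Dividing through by 12 gives the monic gcd k**3 - 5k**2 + 5k - 4.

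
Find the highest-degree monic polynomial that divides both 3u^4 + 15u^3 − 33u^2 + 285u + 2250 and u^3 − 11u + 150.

u^3 − 11u + 150

By polynomial division,
  3u^4 + 15u^3 − 33u^2 + 285u + 2250 = (3u + 15)(u^3 − 11u + 150) + (0)
The last nonzero remainder u^3 − 11u + 150 is already monic.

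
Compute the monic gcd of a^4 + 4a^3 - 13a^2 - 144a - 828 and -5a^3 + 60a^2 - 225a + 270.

a - 6

Repeated division with remainder:
  a^4 + 4a^3 - 13a^2 - 144a - 828 = (-(1/5)a - 16/5)(-5a^3 + 60a^2 - 225a + 270) + (134a^2 - 810a + 36)
  -5a^3 + 60a^2 - 225a + 270 = (-(5/134)a + 1995/8978)(134a^2 - 810a + 36) + (-(196020/4489)a + 1176120/4489)
  134a^2 - 810a + 36 = (-(300763/98010)a + 4489/32670)(-(196020/4489)a + 1176120/4489) + (0)
Last nonzero remainder: -(196020/4489)a + 1176120/4489. Dividing through by -196020/4489 gives the monic gcd a - 6.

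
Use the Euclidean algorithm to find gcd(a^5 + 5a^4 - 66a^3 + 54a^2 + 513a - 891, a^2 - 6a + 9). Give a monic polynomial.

a^2 - 6a + 9

Repeated division with remainder:
  a^5 + 5a^4 - 66a^3 + 54a^2 + 513a - 891 = (a^3 + 11a^2 - 9a - 99)(a^2 - 6a + 9) + (0)
The last nonzero remainder a^2 - 6a + 9 is already monic.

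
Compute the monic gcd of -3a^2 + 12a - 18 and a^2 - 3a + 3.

1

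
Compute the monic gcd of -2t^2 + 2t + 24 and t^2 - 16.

t - 4

By polynomial division,
  -2t^2 + 2t + 24 = (-2)(t^2 - 16) + (2t - 8)
  t^2 - 16 = ((1/2)t + 2)(2t - 8) + (0)
Last nonzero remainder: 2t - 8. Dividing through by 2 gives the monic gcd t - 4.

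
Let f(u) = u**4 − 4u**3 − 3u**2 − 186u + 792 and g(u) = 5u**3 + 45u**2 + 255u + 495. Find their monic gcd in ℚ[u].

u**2 + 6u + 33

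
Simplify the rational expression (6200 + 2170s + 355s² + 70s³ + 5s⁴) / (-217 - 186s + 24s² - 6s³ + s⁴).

(200 + 70s + 5s²)/(-7 - 6s + s²)

Apply the Euclidean algorithm:
  5s⁴ + 70s³ + 355s² + 2170s + 6200 = (5)(s⁴ - 6s³ + 24s² - 186s - 217) + (100s³ + 235s² + 3100s + 7285)
  s⁴ - 6s³ + 24s² - 186s - 217 = ((1/100)s - 167/2000)(100s³ + 235s² + 3100s + 7285) + ((5049/400)s² + 156519/400)
  100s³ + 235s² + 3100s + 7285 = ((40000/5049)s + 94000/5049)((5049/400)s² + 156519/400) + (0)
Last nonzero remainder: (5049/400)s² + 156519/400. Dividing through by 5049/400 gives the monic gcd s² + 31.
Cancel s² + 31 from numerator and denominator to get the reduced form.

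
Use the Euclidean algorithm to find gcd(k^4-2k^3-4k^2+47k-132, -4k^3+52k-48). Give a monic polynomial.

Euclidean algorithm in ℚ[k]:
  k^4-2k^3-4k^2+47k-132 = (-(1/4)k+1/2)(-4k^3+52k-48) + (9k^2+9k-108)
  -4k^3+52k-48 = (-(4/9)k+4/9)(9k^2+9k-108) + (0)
Last nonzero remainder: 9k^2+9k-108. Dividing through by 9 gives the monic gcd k^2+k-12.

k^2+k-12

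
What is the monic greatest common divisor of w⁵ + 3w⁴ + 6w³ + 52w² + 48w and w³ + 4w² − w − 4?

By polynomial division,
  w⁵ + 3w⁴ + 6w³ + 52w² + 48w = (w² − w + 11)(w³ + 4w² − w − 4) + (11w² + 55w + 44)
  w³ + 4w² − w − 4 = ((1/11)w − 1/11)(11w² + 55w + 44) + (0)
Last nonzero remainder: 11w² + 55w + 44. Dividing through by 11 gives the monic gcd w² + 5w + 4.

w² + 5w + 4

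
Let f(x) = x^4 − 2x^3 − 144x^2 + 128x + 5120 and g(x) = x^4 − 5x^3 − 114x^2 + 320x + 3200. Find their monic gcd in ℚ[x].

x^3 − 10x^2 − 64x + 640

Apply the Euclidean algorithm:
  x^4 − 2x^3 − 144x^2 + 128x + 5120 = (x^4 − 5x^3 − 114x^2 + 320x + 3200) + (3x^3 − 30x^2 − 192x + 1920)
  x^4 − 5x^3 − 114x^2 + 320x + 3200 = ((1/3)x + 5/3)(3x^3 − 30x^2 − 192x + 1920) + (0)
Last nonzero remainder: 3x^3 − 30x^2 − 192x + 1920. Dividing through by 3 gives the monic gcd x^3 − 10x^2 − 64x + 640.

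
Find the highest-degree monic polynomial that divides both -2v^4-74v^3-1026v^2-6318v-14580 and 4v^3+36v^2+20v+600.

By polynomial division,
  -2v^4-74v^3-1026v^2-6318v-14580 = (-(1/2)v-14)(4v^3+36v^2+20v+600) + (-512v^2-5738v-6180)
  4v^3+36v^2+20v+600 = (-(1/128)v+565/32768)(-512v^2-5738v-6180) + ((1157625/16384)v+5788125/8192)
  -512v^2-5738v-6180 = (-(8388608/1157625)v-3375104/385875)((1157625/16384)v+5788125/8192) + (0)
Last nonzero remainder: (1157625/16384)v+5788125/8192. Dividing through by 1157625/16384 gives the monic gcd v+10.

v+10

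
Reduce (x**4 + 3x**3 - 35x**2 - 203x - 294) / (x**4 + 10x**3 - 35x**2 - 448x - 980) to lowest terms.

(x + 3)/(x + 10)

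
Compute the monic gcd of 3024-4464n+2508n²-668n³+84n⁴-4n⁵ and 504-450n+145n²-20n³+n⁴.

Apply the Euclidean algorithm:
  -4n⁵+84n⁴-668n³+2508n²-4464n+3024 = (-4n+4)(n⁴-20n³+145n²-450n+504) + (-8n³+128n²-648n+1008)
  n⁴-20n³+145n²-450n+504 = (-(1/8)n+1/2)(-8n³+128n²-648n+1008) + (0)
Last nonzero remainder: -8n³+128n²-648n+1008. Dividing through by -8 gives the monic gcd n³-16n²+81n-126.

-126+81n-16n²+n³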